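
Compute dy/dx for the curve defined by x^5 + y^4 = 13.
Apply d/dx to both sides, remembering that y depends on x. Each occurrence of y therefore brings in a y' = dy/dx via the chain rule.

With F(x, y) equal to the left-hand side minus the right, differentiate F term by term:
  d/dx[x^5] = 5x^4
  d/dx[y^4] = 4y^3·y'
  d/dx[-13] = 0
Adding these up, d/dx[F] = 0 becomes
  (5x^4) + (4y^3)·y' = 0,
so isolating y',
  dy/dx = -(5x^4)/(4y^3) = -5x^4/(4y^3)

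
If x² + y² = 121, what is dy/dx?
Take d/dx of both sides. Since y is implicitly a function of x, the chain rule attaches a y' = dy/dx factor whenever we differentiate through y.

Set F(x, y) = (left side) − (right side), so the curve is F = 0. Differentiating each term of F:
  d/dx[x^2] = 2x
  d/dx[y^2] = 2y·y'
  d/dx[-121] = 0

Collecting, the y'-free part is the partial derivative in x and the y' coefficient is the partial derivative in y:
  ∂F/∂x = 2x
  ∂F/∂y = 2y

so d/dx[F(x, y(x))] = ∂F/∂x + (∂F/∂y)·y' = 0. Rearranging,
  dy/dx = -(∂F/∂x)/(∂F/∂y) = -(2x)/(2y) = -x/y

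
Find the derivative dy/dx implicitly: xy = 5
Differentiate both sides with respect to x, treating y as y(x). By the chain rule, any term containing y contributes a factor of y' = dy/dx when we differentiate it.

Move every term to one side and write the relation as F(x, y) = 0. Term by term,
  d/dx[xy] = x·y' + y
  d/dx[-5] = 0

The pieces without y' make up ∂F/∂x and the coefficient of y' is ∂F/∂y:
  ∂F/∂x = y,
  ∂F/∂y = x.

Since d/dx[F] = ∂F/∂x + (∂F/∂y)·y' = 0, solve for y':
  (∂F/∂y)·y' = -∂F/∂x
  dy/dx = -(∂F/∂x)/(∂F/∂y) = -(y)/(x) = -y/x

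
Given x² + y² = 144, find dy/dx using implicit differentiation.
Differentiate both sides with respect to x, treating y as y(x). By the chain rule, any term containing y contributes a factor of y' = dy/dx when we differentiate it.

Move every term to one side and write the relation as F(x, y) = 0. Term by term,
  d/dx[x^2] = 2x
  d/dx[y^2] = 2y·y'
  d/dx[-144] = 0

The pieces without y' make up ∂F/∂x and the coefficient of y' is ∂F/∂y:
  ∂F/∂x = 2x,
  ∂F/∂y = 2y.

Since d/dx[F] = ∂F/∂x + (∂F/∂y)·y' = 0, solve for y':
  (∂F/∂y)·y' = -∂F/∂x
  dy/dx = -(∂F/∂x)/(∂F/∂y) = -(2x)/(2y) = -x/y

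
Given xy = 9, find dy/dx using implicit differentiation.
Take d/dx of both sides. Since y is implicitly a function of x, the chain rule attaches a y' = dy/dx factor whenever we differentiate through y.

Set F(x, y) = (left side) − (right side), so the curve is F = 0. Differentiating each term of F:
  d/dx[xy] = x·y' + y
  d/dx[-9] = 0

Collecting, the y'-free part is the partial derivative in x and the y' coefficient is the partial derivative in y:
  ∂F/∂x = y
  ∂F/∂y = x

so d/dx[F(x, y(x))] = ∂F/∂x + (∂F/∂y)·y' = 0. Rearranging,
  dy/dx = -(∂F/∂x)/(∂F/∂y) = -(y)/(x) = -y/x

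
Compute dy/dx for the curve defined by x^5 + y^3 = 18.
Differentiate both sides with respect to x, treating y as y(x). By the chain rule, any term containing y contributes a factor of y' = dy/dx when we differentiate it.

Move every term to one side and write the relation as F(x, y) = 0. Term by term,
  d/dx[x^5] = 5x^4
  d/dx[y^3] = 3y^2·y'
  d/dx[-18] = 0

The pieces without y' make up ∂F/∂x and the coefficient of y' is ∂F/∂y:
  ∂F/∂x = 5x^4,
  ∂F/∂y = 3y^2.

Since d/dx[F] = ∂F/∂x + (∂F/∂y)·y' = 0, solve for y':
  (∂F/∂y)·y' = -∂F/∂x
  dy/dx = -(∂F/∂x)/(∂F/∂y) = -(5x^4)/(3y^2) = -5x^4/(3y^2)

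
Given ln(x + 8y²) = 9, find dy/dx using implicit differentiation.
Take d/dx of both sides. Since y is implicitly a function of x, the chain rule attaches a y' = dy/dx factor whenever we differentiate through y.

Set F(x, y) = (left side) − (right side), so the curve is F = 0. Differentiating each term of F:
  d/dx[ln(x + 8y^2)] = (16y·y' + 1)/(x + 8y^2)
  d/dx[-9] = 0

Collecting, the y'-free part is the partial derivative in x and the y' coefficient is the partial derivative in y:
  ∂F/∂x = 1/(x + 8y^2)
  ∂F/∂y = 16y/(x + 8y^2)

so d/dx[F(x, y(x))] = ∂F/∂x + (∂F/∂y)·y' = 0. Rearranging,
  dy/dx = -(∂F/∂x)/(∂F/∂y) = -(1/(x + 8y^2))/(16y/(x + 8y^2)) = -1/(16y)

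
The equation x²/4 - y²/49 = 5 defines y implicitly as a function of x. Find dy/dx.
Differentiate the relation implicitly: treat y = y(x) and apply the chain rule, so every y-derivative picks up a y' = dy/dx factor.

With everything moved to the left-hand side, differentiate term by term:
  d/dx[x^2/4] = x/2
  d/dx[-y^2/49] = -2y·y'/49
  d/dx[-5] = 0

Separating the contributions that come from x directly and those that come through y:
  without y':      x/2
  multiplying y':  -2y/49

so (x/2) + (-2y/49)·y' = 0, and therefore
  dy/dx = -(x/2)/(-2y/49) = 49x/(4y)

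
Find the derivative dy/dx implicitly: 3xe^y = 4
Take d/dx of both sides. Since y is implicitly a function of x, the chain rule attaches a y' = dy/dx factor whenever we differentiate through y.

Set F(x, y) = (left side) − (right side), so the curve is F = 0. Differentiating each term of F:
  d/dx[3x·e^(y)] = 3x·y'·e^(y) + 3e^(y)
  d/dx[-4] = 0

Collecting, the y'-free part is the partial derivative in x and the y' coefficient is the partial derivative in y:
  ∂F/∂x = 3e^(y)
  ∂F/∂y = 3x·e^(y)

so d/dx[F(x, y(x))] = ∂F/∂x + (∂F/∂y)·y' = 0. Rearranging,
  dy/dx = -(∂F/∂x)/(∂F/∂y) = -(3e^(y))/(3x·e^(y)) = -1/x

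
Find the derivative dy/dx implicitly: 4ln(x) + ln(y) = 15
Take d/dx of both sides. Since y is implicitly a function of x, the chain rule attaches a y' = dy/dx factor whenever we differentiate through y.

Set F(x, y) = (left side) − (right side), so the curve is F = 0. Differentiating each term of F:
  d/dx[4ln(x)] = 4/x
  d/dx[ln(y)] = y'/y
  d/dx[-15] = 0

Collecting, the y'-free part is the partial derivative in x and the y' coefficient is the partial derivative in y:
  ∂F/∂x = 4/x
  ∂F/∂y = 1/y

so d/dx[F(x, y(x))] = ∂F/∂x + (∂F/∂y)·y' = 0. Rearranging,
  dy/dx = -(∂F/∂x)/(∂F/∂y) = -(4/x)/(1/y) = -4y/x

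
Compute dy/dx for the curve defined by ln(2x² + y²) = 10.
Take d/dx of both sides. Since y is implicitly a function of x, the chain rule attaches a y' = dy/dx factor whenever we differentiate through y.

Set F(x, y) = (left side) − (right side), so the curve is F = 0. Differentiating each term of F:
  d/dx[ln(2x^2 + y^2)] = (4x + 2y·y')/(2x^2 + y^2)
  d/dx[-10] = 0

Collecting, the y'-free part is the partial derivative in x and the y' coefficient is the partial derivative in y:
  ∂F/∂x = 4x/(2x^2 + y^2)
  ∂F/∂y = 2y/(2x^2 + y^2)

so d/dx[F(x, y(x))] = ∂F/∂x + (∂F/∂y)·y' = 0. Rearranging,
  dy/dx = -(∂F/∂x)/(∂F/∂y) = -(4x/(2x^2 + y^2))/(2y/(2x^2 + y^2)) = -2x/y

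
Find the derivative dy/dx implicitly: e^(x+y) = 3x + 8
Differentiate both sides with respect to x, treating y as y(x). By the chain rule, any term containing y contributes a factor of y' = dy/dx when we differentiate it.

Move every term to one side and write the relation as F(x, y) = 0. Term by term,
  d/dx[-3x] = -3
  d/dx[e^(x + y)] = (y' + 1)·e^(x + y)
  d/dx[-8] = 0

The pieces without y' make up ∂F/∂x and the coefficient of y' is ∂F/∂y:
  ∂F/∂x = e^(x + y) - 3,
  ∂F/∂y = e^(x + y).

Since d/dx[F] = ∂F/∂x + (∂F/∂y)·y' = 0, solve for y':
  (∂F/∂y)·y' = -∂F/∂x
  dy/dx = -(∂F/∂x)/(∂F/∂y) = -(e^(x + y) - 3)/(e^(x + y)) = 3e^(-x - y) - 1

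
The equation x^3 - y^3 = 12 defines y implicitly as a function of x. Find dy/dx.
Apply d/dx to both sides, remembering that y depends on x. Each occurrence of y therefore brings in a y' = dy/dx via the chain rule.

With F(x, y) equal to the left-hand side minus the right, differentiate F term by term:
  d/dx[x^3] = 3x^2
  d/dx[-y^3] = -3y^2·y'
  d/dx[-12] = 0
Adding these up, d/dx[F] = 0 becomes
  (3x^2) + (-3y^2)·y' = 0,
so isolating y',
  dy/dx = -(3x^2)/(-3y^2) = x^2/y^2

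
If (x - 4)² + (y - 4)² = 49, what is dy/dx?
Take d/dx of both sides. Since y is implicitly a function of x, the chain rule attaches a y' = dy/dx factor whenever we differentiate through y.

Set F(x, y) = (left side) − (right side), so the curve is F = 0. Differentiating each term of F:
  d/dx[(x - 4)^2] = 2x - 8
  d/dx[(y - 4)^2] = 2·y'(y - 4)
  d/dx[-49] = 0

Collecting, the y'-free part is the partial derivative in x and the y' coefficient is the partial derivative in y:
  ∂F/∂x = 2x - 8
  ∂F/∂y = 2y - 8

so d/dx[F(x, y(x))] = ∂F/∂x + (∂F/∂y)·y' = 0. Rearranging,
  dy/dx = -(∂F/∂x)/(∂F/∂y) = -(2x - 8)/(2y - 8) = (4 - x)/(y - 4)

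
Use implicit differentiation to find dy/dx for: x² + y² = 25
Differentiate the relation implicitly: treat y = y(x) and apply the chain rule, so every y-derivative picks up a y' = dy/dx factor.

With everything moved to the left-hand side, differentiate term by term:
  d/dx[x^2] = 2x
  d/dx[y^2] = 2y·y'
  d/dx[-25] = 0

Separating the contributions that come from x directly and those that come through y:
  without y':      2x
  multiplying y':  2y

so (2x) + (2y)·y' = 0, and therefore
  dy/dx = -(2x)/(2y) = -x/y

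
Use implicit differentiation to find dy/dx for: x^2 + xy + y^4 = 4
Take d/dx of both sides. Since y is implicitly a function of x, the chain rule attaches a y' = dy/dx factor whenever we differentiate through y.

Set F(x, y) = (left side) − (right side), so the curve is F = 0. Differentiating each term of F:
  d/dx[x^2] = 2x
  d/dx[xy] = x·y' + y
  d/dx[y^4] = 4y^3·y'
  d/dx[-4] = 0

Collecting, the y'-free part is the partial derivative in x and the y' coefficient is the partial derivative in y:
  ∂F/∂x = 2x + y
  ∂F/∂y = x + 4y^3

so d/dx[F(x, y(x))] = ∂F/∂x + (∂F/∂y)·y' = 0. Rearranging,
  dy/dx = -(∂F/∂x)/(∂F/∂y) = -(2x + y)/(x + 4y^3) = (-2x - y)/(x + 4y^3)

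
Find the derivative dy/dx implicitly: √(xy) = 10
Differentiate both sides with respect to x, treating y as y(x). By the chain rule, any term containing y contributes a factor of y' = dy/dx when we differentiate it.

Move every term to one side and write the relation as F(x, y) = 0. Term by term,
  d/dx[√(xy)] = √(xy)(x·y'/2 + y/2)/(xy)
  d/dx[-10] = 0

The pieces without y' make up ∂F/∂x and the coefficient of y' is ∂F/∂y:
  ∂F/∂x = √(xy)/(2x),
  ∂F/∂y = √(xy)/(2y).

Since d/dx[F] = ∂F/∂x + (∂F/∂y)·y' = 0, solve for y':
  (∂F/∂y)·y' = -∂F/∂x
  dy/dx = -(∂F/∂x)/(∂F/∂y) = -(√(xy)/(2x))/(√(xy)/(2y)) = -y/x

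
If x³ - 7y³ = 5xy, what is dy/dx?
Take d/dx of both sides. Since y is implicitly a function of x, the chain rule attaches a y' = dy/dx factor whenever we differentiate through y.

Set F(x, y) = (left side) − (right side), so the curve is F = 0. Differentiating each term of F:
  d/dx[x^3] = 3x^2
  d/dx[-5xy] = -5x·y' - 5y
  d/dx[-7y^3] = -21y^2·y'

Collecting, the y'-free part is the partial derivative in x and the y' coefficient is the partial derivative in y:
  ∂F/∂x = 3x^2 - 5y
  ∂F/∂y = -5x - 21y^2

so d/dx[F(x, y(x))] = ∂F/∂x + (∂F/∂y)·y' = 0. Rearranging,
  dy/dx = -(∂F/∂x)/(∂F/∂y) = -(3x^2 - 5y)/(-5x - 21y^2) = (3x^2 - 5y)/(5x + 21y^2)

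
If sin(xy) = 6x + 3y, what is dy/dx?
Apply d/dx to both sides, remembering that y depends on x. Each occurrence of y therefore brings in a y' = dy/dx via the chain rule.

With F(x, y) equal to the left-hand side minus the right, differentiate F term by term:
  d/dx[-6x] = -6
  d/dx[-3y] = -3·y'
  d/dx[sin(xy)] = (x·y' + y)·cos(xy)
Adding these up, d/dx[F] = 0 becomes
  (y·cos(xy) - 6) + (x·cos(xy) - 3)·y' = 0,
so isolating y',
  dy/dx = -(y·cos(xy) - 6)/(x·cos(xy) - 3) = (-y·cos(xy) + 6)/(x·cos(xy) - 3)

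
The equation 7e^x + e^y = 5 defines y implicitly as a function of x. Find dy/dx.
Apply d/dx to both sides, remembering that y depends on x. Each occurrence of y therefore brings in a y' = dy/dx via the chain rule.

With F(x, y) equal to the left-hand side minus the right, differentiate F term by term:
  d/dx[7e^(x)] = 7e^(x)
  d/dx[e^(y)] = y'·e^(y)
  d/dx[-5] = 0
Adding these up, d/dx[F] = 0 becomes
  (7e^(x)) + (e^(y))·y' = 0,
so isolating y',
  dy/dx = -(7e^(x))/(e^(y)) = -7e^(x - y)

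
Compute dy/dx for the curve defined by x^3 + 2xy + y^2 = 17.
Take d/dx of both sides. Since y is implicitly a function of x, the chain rule attaches a y' = dy/dx factor whenever we differentiate through y.

Set F(x, y) = (left side) − (right side), so the curve is F = 0. Differentiating each term of F:
  d/dx[x^3] = 3x^2
  d/dx[2xy] = 2x·y' + 2y
  d/dx[y^2] = 2y·y'
  d/dx[-17] = 0

Collecting, the y'-free part is the partial derivative in x and the y' coefficient is the partial derivative in y:
  ∂F/∂x = 3x^2 + 2y
  ∂F/∂y = 2x + 2y

so d/dx[F(x, y(x))] = ∂F/∂x + (∂F/∂y)·y' = 0. Rearranging,
  dy/dx = -(∂F/∂x)/(∂F/∂y) = -(3x^2 + 2y)/(2x + 2y) = (-3x^2/2 - y)/(x + y)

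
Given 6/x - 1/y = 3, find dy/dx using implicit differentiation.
Apply d/dx to both sides, remembering that y depends on x. Each occurrence of y therefore brings in a y' = dy/dx via the chain rule.

With F(x, y) equal to the left-hand side minus the right, differentiate F term by term:
  d/dx[-1/y] = y'/y^2
  d/dx[6/x] = -6/x^2
  d/dx[-3] = 0
Adding these up, d/dx[F] = 0 becomes
  (-6/x^2) + (y^(-2))·y' = 0,
so isolating y',
  dy/dx = -(-6/x^2)/(y^(-2)) = 6y^2/x^2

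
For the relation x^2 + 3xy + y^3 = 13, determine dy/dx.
Differentiate the relation implicitly: treat y = y(x) and apply the chain rule, so every y-derivative picks up a y' = dy/dx factor.

With everything moved to the left-hand side, differentiate term by term:
  d/dx[x^2] = 2x
  d/dx[3xy] = 3x·y' + 3y
  d/dx[y^3] = 3y^2·y'
  d/dx[-13] = 0

Separating the contributions that come from x directly and those that come through y:
  without y':      2x + 3y
  multiplying y':  3x + 3y^2

so (2x + 3y) + (3x + 3y^2)·y' = 0, and therefore
  dy/dx = -(2x + 3y)/(3x + 3y^2) = (-2x/3 - y)/(x + y^2)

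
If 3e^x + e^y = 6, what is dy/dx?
Differentiate the relation implicitly: treat y = y(x) and apply the chain rule, so every y-derivative picks up a y' = dy/dx factor.

With everything moved to the left-hand side, differentiate term by term:
  d/dx[3e^(x)] = 3e^(x)
  d/dx[e^(y)] = y'·e^(y)
  d/dx[-6] = 0

Separating the contributions that come from x directly and those that come through y:
  without y':      3e^(x)
  multiplying y':  e^(y)

so (3e^(x)) + (e^(y))·y' = 0, and therefore
  dy/dx = -(3e^(x))/(e^(y)) = -3e^(x - y)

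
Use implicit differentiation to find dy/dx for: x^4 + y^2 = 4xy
Apply d/dx to both sides, remembering that y depends on x. Each occurrence of y therefore brings in a y' = dy/dx via the chain rule.

With F(x, y) equal to the left-hand side minus the right, differentiate F term by term:
  d/dx[x^4] = 4x^3
  d/dx[-4xy] = -4x·y' - 4y
  d/dx[y^2] = 2y·y'
Adding these up, d/dx[F] = 0 becomes
  (4x^3 - 4y) + (-4x + 2y)·y' = 0,
so isolating y',
  dy/dx = -(4x^3 - 4y)/(-4x + 2y) = 2(x^3 - y)/(2x - y)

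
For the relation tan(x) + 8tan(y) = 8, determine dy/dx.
Differentiate the relation implicitly: treat y = y(x) and apply the chain rule, so every y-derivative picks up a y' = dy/dx factor.

With everything moved to the left-hand side, differentiate term by term:
  d/dx[tan(x)] = tan(x)^2 + 1
  d/dx[8tan(y)] = 8·y'(tan(y)^2 + 1)
  d/dx[-8] = 0

Separating the contributions that come from x directly and those that come through y:
  without y':      tan(x)^2 + 1
  multiplying y':  8tan(y)^2 + 8

so (tan(x)^2 + 1) + (8tan(y)^2 + 8)·y' = 0, and therefore
  dy/dx = -(tan(x)^2 + 1)/(8tan(y)^2 + 8) = -cos(y)^2/(8cos(x)^2)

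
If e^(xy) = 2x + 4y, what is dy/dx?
Apply d/dx to both sides, remembering that y depends on x. Each occurrence of y therefore brings in a y' = dy/dx via the chain rule.

With F(x, y) equal to the left-hand side minus the right, differentiate F term by term:
  d/dx[-2x] = -2
  d/dx[-4y] = -4·y'
  d/dx[e^(xy)] = (x·y' + y)·e^(xy)
Adding these up, d/dx[F] = 0 becomes
  (y·e^(xy) - 2) + (x·e^(xy) - 4)·y' = 0,
so isolating y',
  dy/dx = -(y·e^(xy) - 2)/(x·e^(xy) - 4) = (-y·e^(xy) + 2)/(x·e^(xy) - 4)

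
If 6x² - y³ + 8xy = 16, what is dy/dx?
Take d/dx of both sides. Since y is implicitly a function of x, the chain rule attaches a y' = dy/dx factor whenever we differentiate through y.

Set F(x, y) = (left side) − (right side), so the curve is F = 0. Differentiating each term of F:
  d/dx[6x^2] = 12x
  d/dx[8xy] = 8x·y' + 8y
  d/dx[-y^3] = -3y^2·y'
  d/dx[-16] = 0

Collecting, the y'-free part is the partial derivative in x and the y' coefficient is the partial derivative in y:
  ∂F/∂x = 12x + 8y
  ∂F/∂y = 8x - 3y^2

so d/dx[F(x, y(x))] = ∂F/∂x + (∂F/∂y)·y' = 0. Rearranging,
  dy/dx = -(∂F/∂x)/(∂F/∂y) = -(12x + 8y)/(8x - 3y^2) = 4(-3x - 2y)/(8x - 3y^2)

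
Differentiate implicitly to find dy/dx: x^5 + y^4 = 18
Differentiate the relation implicitly: treat y = y(x) and apply the chain rule, so every y-derivative picks up a y' = dy/dx factor.

With everything moved to the left-hand side, differentiate term by term:
  d/dx[x^5] = 5x^4
  d/dx[y^4] = 4y^3·y'
  d/dx[-18] = 0

Separating the contributions that come from x directly and those that come through y:
  without y':      5x^4
  multiplying y':  4y^3

so (5x^4) + (4y^3)·y' = 0, and therefore
  dy/dx = -(5x^4)/(4y^3) = -5x^4/(4y^3)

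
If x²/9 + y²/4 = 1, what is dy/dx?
Differentiate the relation implicitly: treat y = y(x) and apply the chain rule, so every y-derivative picks up a y' = dy/dx factor.

With everything moved to the left-hand side, differentiate term by term:
  d/dx[x^2/9] = 2x/9
  d/dx[y^2/4] = y·y'/2
  d/dx[-1] = 0

Separating the contributions that come from x directly and those that come through y:
  without y':      2x/9
  multiplying y':  y/2

so (2x/9) + (y/2)·y' = 0, and therefore
  dy/dx = -(2x/9)/(y/2) = -4x/(9y)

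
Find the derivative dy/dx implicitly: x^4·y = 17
Differentiate the relation implicitly: treat y = y(x) and apply the chain rule, so every y-derivative picks up a y' = dy/dx factor.

With everything moved to the left-hand side, differentiate term by term:
  d/dx[x^4y] = x^4·y' + 4x^3y
  d/dx[-17] = 0

Separating the contributions that come from x directly and those that come through y:
  without y':      4x^3y
  multiplying y':  x^4

so (4x^3y) + (x^4)·y' = 0, and therefore
  dy/dx = -(4x^3y)/(x^4) = -4y/x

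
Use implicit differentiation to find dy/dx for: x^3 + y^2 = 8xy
Differentiate both sides with respect to x, treating y as y(x). By the chain rule, any term containing y contributes a factor of y' = dy/dx when we differentiate it.

Move every term to one side and write the relation as F(x, y) = 0. Term by term,
  d/dx[x^3] = 3x^2
  d/dx[-8xy] = -8x·y' - 8y
  d/dx[y^2] = 2y·y'

The pieces without y' make up ∂F/∂x and the coefficient of y' is ∂F/∂y:
  ∂F/∂x = 3x^2 - 8y,
  ∂F/∂y = -8x + 2y.

Since d/dx[F] = ∂F/∂x + (∂F/∂y)·y' = 0, solve for y':
  (∂F/∂y)·y' = -∂F/∂x
  dy/dx = -(∂F/∂x)/(∂F/∂y) = -(3x^2 - 8y)/(-8x + 2y) = (3x^2 - 8y)/(2(4x - y))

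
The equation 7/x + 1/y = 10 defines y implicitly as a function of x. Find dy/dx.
Apply d/dx to both sides, remembering that y depends on x. Each occurrence of y therefore brings in a y' = dy/dx via the chain rule.

With F(x, y) equal to the left-hand side minus the right, differentiate F term by term:
  d/dx[1/y] = -y'/y^2
  d/dx[7/x] = -7/x^2
  d/dx[-10] = 0
Adding these up, d/dx[F] = 0 becomes
  (-7/x^2) + (-1/y^2)·y' = 0,
so isolating y',
  dy/dx = -(-7/x^2)/(-1/y^2) = -7y^2/x^2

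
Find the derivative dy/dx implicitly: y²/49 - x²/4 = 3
Differentiate both sides with respect to x, treating y as y(x). By the chain rule, any term containing y contributes a factor of y' = dy/dx when we differentiate it.

Move every term to one side and write the relation as F(x, y) = 0. Term by term,
  d/dx[-x^2/4] = -x/2
  d/dx[y^2/49] = 2y·y'/49
  d/dx[-3] = 0

The pieces without y' make up ∂F/∂x and the coefficient of y' is ∂F/∂y:
  ∂F/∂x = -x/2,
  ∂F/∂y = 2y/49.

Since d/dx[F] = ∂F/∂x + (∂F/∂y)·y' = 0, solve for y':
  (∂F/∂y)·y' = -∂F/∂x
  dy/dx = -(∂F/∂x)/(∂F/∂y) = -(-x/2)/(2y/49) = 49x/(4y)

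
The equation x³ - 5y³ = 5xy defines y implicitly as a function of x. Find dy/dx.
Take d/dx of both sides. Since y is implicitly a function of x, the chain rule attaches a y' = dy/dx factor whenever we differentiate through y.

Set F(x, y) = (left side) − (right side), so the curve is F = 0. Differentiating each term of F:
  d/dx[x^3] = 3x^2
  d/dx[-5xy] = -5x·y' - 5y
  d/dx[-5y^3] = -15y^2·y'

Collecting, the y'-free part is the partial derivative in x and the y' coefficient is the partial derivative in y:
  ∂F/∂x = 3x^2 - 5y
  ∂F/∂y = -5x - 15y^2

so d/dx[F(x, y(x))] = ∂F/∂x + (∂F/∂y)·y' = 0. Rearranging,
  dy/dx = -(∂F/∂x)/(∂F/∂y) = -(3x^2 - 5y)/(-5x - 15y^2) = (3x^2/5 - y)/(x + 3y^2)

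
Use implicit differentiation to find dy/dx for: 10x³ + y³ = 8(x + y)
Apply d/dx to both sides, remembering that y depends on x. Each occurrence of y therefore brings in a y' = dy/dx via the chain rule.

With F(x, y) equal to the left-hand side minus the right, differentiate F term by term:
  d/dx[10x^3] = 30x^2
  d/dx[-8x] = -8
  d/dx[y^3] = 3y^2·y'
  d/dx[-8y] = -8·y'
Adding these up, d/dx[F] = 0 becomes
  (30x^2 - 8) + (3y^2 - 8)·y' = 0,
so isolating y',
  dy/dx = -(30x^2 - 8)/(3y^2 - 8) = 2(4 - 15x^2)/(3y^2 - 8)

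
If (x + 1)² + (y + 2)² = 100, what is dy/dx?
Apply d/dx to both sides, remembering that y depends on x. Each occurrence of y therefore brings in a y' = dy/dx via the chain rule.

With F(x, y) equal to the left-hand side minus the right, differentiate F term by term:
  d/dx[(x + 1)^2] = 2x + 2
  d/dx[(y + 2)^2] = 2·y'(y + 2)
  d/dx[-100] = 0
Adding these up, d/dx[F] = 0 becomes
  (2x + 2) + (2y + 4)·y' = 0,
so isolating y',
  dy/dx = -(2x + 2)/(2y + 4) = (-x - 1)/(y + 2)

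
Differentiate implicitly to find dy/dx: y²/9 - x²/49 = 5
Differentiate both sides with respect to x, treating y as y(x). By the chain rule, any term containing y contributes a factor of y' = dy/dx when we differentiate it.

Move every term to one side and write the relation as F(x, y) = 0. Term by term,
  d/dx[-x^2/49] = -2x/49
  d/dx[y^2/9] = 2y·y'/9
  d/dx[-5] = 0

The pieces without y' make up ∂F/∂x and the coefficient of y' is ∂F/∂y:
  ∂F/∂x = -2x/49,
  ∂F/∂y = 2y/9.

Since d/dx[F] = ∂F/∂x + (∂F/∂y)·y' = 0, solve for y':
  (∂F/∂y)·y' = -∂F/∂x
  dy/dx = -(∂F/∂x)/(∂F/∂y) = -(-2x/49)/(2y/9) = 9x/(49y)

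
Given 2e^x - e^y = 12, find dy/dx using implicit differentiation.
Differentiate the relation implicitly: treat y = y(x) and apply the chain rule, so every y-derivative picks up a y' = dy/dx factor.

With everything moved to the left-hand side, differentiate term by term:
  d/dx[2e^(x)] = 2e^(x)
  d/dx[-e^(y)] = -y'·e^(y)
  d/dx[-12] = 0

Separating the contributions that come from x directly and those that come through y:
  without y':      2e^(x)
  multiplying y':  -e^(y)

so (2e^(x)) + (-e^(y))·y' = 0, and therefore
  dy/dx = -(2e^(x))/(-e^(y)) = 2e^(x - y)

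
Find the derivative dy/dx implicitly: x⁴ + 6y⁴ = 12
Apply d/dx to both sides, remembering that y depends on x. Each occurrence of y therefore brings in a y' = dy/dx via the chain rule.

With F(x, y) equal to the left-hand side minus the right, differentiate F term by term:
  d/dx[x^4] = 4x^3
  d/dx[6y^4] = 24y^3·y'
  d/dx[-12] = 0
Adding these up, d/dx[F] = 0 becomes
  (4x^3) + (24y^3)·y' = 0,
so isolating y',
  dy/dx = -(4x^3)/(24y^3) = -x^3/(6y^3)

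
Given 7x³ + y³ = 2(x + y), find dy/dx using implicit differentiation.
Take d/dx of both sides. Since y is implicitly a function of x, the chain rule attaches a y' = dy/dx factor whenever we differentiate through y.

Set F(x, y) = (left side) − (right side), so the curve is F = 0. Differentiating each term of F:
  d/dx[7x^3] = 21x^2
  d/dx[-2x] = -2
  d/dx[y^3] = 3y^2·y'
  d/dx[-2y] = -2·y'

Collecting, the y'-free part is the partial derivative in x and the y' coefficient is the partial derivative in y:
  ∂F/∂x = 21x^2 - 2
  ∂F/∂y = 3y^2 - 2

so d/dx[F(x, y(x))] = ∂F/∂x + (∂F/∂y)·y' = 0. Rearranging,
  dy/dx = -(∂F/∂x)/(∂F/∂y) = -(21x^2 - 2)/(3y^2 - 2) = (2 - 21x^2)/(3y^2 - 2)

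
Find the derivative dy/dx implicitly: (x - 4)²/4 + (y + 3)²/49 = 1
Differentiate both sides with respect to x, treating y as y(x). By the chain rule, any term containing y contributes a factor of y' = dy/dx when we differentiate it.

Move every term to one side and write the relation as F(x, y) = 0. Term by term,
  d/dx[(x - 4)^2/4] = x/2 - 2
  d/dx[(y + 3)^2/49] = 2·y'(y + 3)/49
  d/dx[-1] = 0

The pieces without y' make up ∂F/∂x and the coefficient of y' is ∂F/∂y:
  ∂F/∂x = x/2 - 2,
  ∂F/∂y = 2y/49 + 6/49.

Since d/dx[F] = ∂F/∂x + (∂F/∂y)·y' = 0, solve for y':
  (∂F/∂y)·y' = -∂F/∂x
  dy/dx = -(∂F/∂x)/(∂F/∂y) = -(x/2 - 2)/(2y/49 + 6/49)
        = -((x - 4)/2)/(2(y + 3)/49) = 49(4 - x)/(4(y + 3))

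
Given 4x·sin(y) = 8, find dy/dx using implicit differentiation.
Differentiate the relation implicitly: treat y = y(x) and apply the chain rule, so every y-derivative picks up a y' = dy/dx factor.

With everything moved to the left-hand side, differentiate term by term:
  d/dx[4x·sin(y)] = 4x·y'·cos(y) + 4sin(y)
  d/dx[-8] = 0

Separating the contributions that come from x directly and those that come through y:
  without y':      4sin(y)
  multiplying y':  4x·cos(y)

so (4sin(y)) + (4x·cos(y))·y' = 0, and therefore
  dy/dx = -(4sin(y))/(4x·cos(y)) = -tan(y)/x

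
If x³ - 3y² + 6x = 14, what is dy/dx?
Apply d/dx to both sides, remembering that y depends on x. Each occurrence of y therefore brings in a y' = dy/dx via the chain rule.

With F(x, y) equal to the left-hand side minus the right, differentiate F term by term:
  d/dx[x^3] = 3x^2
  d/dx[6x] = 6
  d/dx[-3y^2] = -6y·y'
  d/dx[-14] = 0
Adding these up, d/dx[F] = 0 becomes
  (3x^2 + 6) + (-6y)·y' = 0,
so isolating y',
  dy/dx = -(3x^2 + 6)/(-6y) = (x^2 + 2)/(2y)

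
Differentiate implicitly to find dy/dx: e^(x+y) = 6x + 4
Differentiate both sides with respect to x, treating y as y(x). By the chain rule, any term containing y contributes a factor of y' = dy/dx when we differentiate it.

Move every term to one side and write the relation as F(x, y) = 0. Term by term,
  d/dx[-6x] = -6
  d/dx[e^(x + y)] = (y' + 1)·e^(x + y)
  d/dx[-4] = 0

The pieces without y' make up ∂F/∂x and the coefficient of y' is ∂F/∂y:
  ∂F/∂x = e^(x + y) - 6,
  ∂F/∂y = e^(x + y).

Since d/dx[F] = ∂F/∂x + (∂F/∂y)·y' = 0, solve for y':
  (∂F/∂y)·y' = -∂F/∂x
  dy/dx = -(∂F/∂x)/(∂F/∂y) = -(e^(x + y) - 6)/(e^(x + y)) = 6e^(-x - y) - 1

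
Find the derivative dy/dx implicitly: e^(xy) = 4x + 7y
Apply d/dx to both sides, remembering that y depends on x. Each occurrence of y therefore brings in a y' = dy/dx via the chain rule.

With F(x, y) equal to the left-hand side minus the right, differentiate F term by term:
  d/dx[-4x] = -4
  d/dx[-7y] = -7·y'
  d/dx[e^(xy)] = (x·y' + y)·e^(xy)
Adding these up, d/dx[F] = 0 becomes
  (y·e^(xy) - 4) + (x·e^(xy) - 7)·y' = 0,
so isolating y',
  dy/dx = -(y·e^(xy) - 4)/(x·e^(xy) - 7) = (-y·e^(xy) + 4)/(x·e^(xy) - 7)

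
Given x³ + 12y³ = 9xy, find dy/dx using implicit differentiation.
Apply d/dx to both sides, remembering that y depends on x. Each occurrence of y therefore brings in a y' = dy/dx via the chain rule.

With F(x, y) equal to the left-hand side minus the right, differentiate F term by term:
  d/dx[x^3] = 3x^2
  d/dx[-9xy] = -9x·y' - 9y
  d/dx[12y^3] = 36y^2·y'
Adding these up, d/dx[F] = 0 becomes
  (3x^2 - 9y) + (-9x + 36y^2)·y' = 0,
so isolating y',
  dy/dx = -(3x^2 - 9y)/(-9x + 36y^2) = (x^2/3 - y)/(x - 4y^2)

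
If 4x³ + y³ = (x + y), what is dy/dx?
Take d/dx of both sides. Since y is implicitly a function of x, the chain rule attaches a y' = dy/dx factor whenever we differentiate through y.

Set F(x, y) = (left side) − (right side), so the curve is F = 0. Differentiating each term of F:
  d/dx[4x^3] = 12x^2
  d/dx[-x] = -1
  d/dx[y^3] = 3y^2·y'
  d/dx[-y] = -y'

Collecting, the y'-free part is the partial derivative in x and the y' coefficient is the partial derivative in y:
  ∂F/∂x = 12x^2 - 1
  ∂F/∂y = 3y^2 - 1

so d/dx[F(x, y(x))] = ∂F/∂x + (∂F/∂y)·y' = 0. Rearranging,
  dy/dx = -(∂F/∂x)/(∂F/∂y) = -(12x^2 - 1)/(3y^2 - 1) = (1 - 12x^2)/(3y^2 - 1)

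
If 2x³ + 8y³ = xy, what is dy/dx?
Differentiate the relation implicitly: treat y = y(x) and apply the chain rule, so every y-derivative picks up a y' = dy/dx factor.

With everything moved to the left-hand side, differentiate term by term:
  d/dx[2x^3] = 6x^2
  d/dx[-xy] = -x·y' - y
  d/dx[8y^3] = 24y^2·y'

Separating the contributions that come from x directly and those that come through y:
  without y':      6x^2 - y
  multiplying y':  -x + 24y^2

so (6x^2 - y) + (-x + 24y^2)·y' = 0, and therefore
  dy/dx = -(6x^2 - y)/(-x + 24y^2) = (6x^2 - y)/(x - 24y^2)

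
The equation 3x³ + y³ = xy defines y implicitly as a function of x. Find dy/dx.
Take d/dx of both sides. Since y is implicitly a function of x, the chain rule attaches a y' = dy/dx factor whenever we differentiate through y.

Set F(x, y) = (left side) − (right side), so the curve is F = 0. Differentiating each term of F:
  d/dx[3x^3] = 9x^2
  d/dx[-xy] = -x·y' - y
  d/dx[y^3] = 3y^2·y'

Collecting, the y'-free part is the partial derivative in x and the y' coefficient is the partial derivative in y:
  ∂F/∂x = 9x^2 - y
  ∂F/∂y = -x + 3y^2

so d/dx[F(x, y(x))] = ∂F/∂x + (∂F/∂y)·y' = 0. Rearranging,
  dy/dx = -(∂F/∂x)/(∂F/∂y) = -(9x^2 - y)/(-x + 3y^2) = (9x^2 - y)/(x - 3y^2)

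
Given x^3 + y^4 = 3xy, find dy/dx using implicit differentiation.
Differentiate the relation implicitly: treat y = y(x) and apply the chain rule, so every y-derivative picks up a y' = dy/dx factor.

With everything moved to the left-hand side, differentiate term by term:
  d/dx[x^3] = 3x^2
  d/dx[-3xy] = -3x·y' - 3y
  d/dx[y^4] = 4y^3·y'

Separating the contributions that come from x directly and those that come through y:
  without y':      3x^2 - 3y
  multiplying y':  -3x + 4y^3

so (3x^2 - 3y) + (-3x + 4y^3)·y' = 0, and therefore
  dy/dx = -(3x^2 - 3y)/(-3x + 4y^3) = 3(x^2 - y)/(3x - 4y^3)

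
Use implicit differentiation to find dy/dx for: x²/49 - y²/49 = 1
Take d/dx of both sides. Since y is implicitly a function of x, the chain rule attaches a y' = dy/dx factor whenever we differentiate through y.

Set F(x, y) = (left side) − (right side), so the curve is F = 0. Differentiating each term of F:
  d/dx[x^2/49] = 2x/49
  d/dx[-y^2/49] = -2y·y'/49
  d/dx[-1] = 0

Collecting, the y'-free part is the partial derivative in x and the y' coefficient is the partial derivative in y:
  ∂F/∂x = 2x/49
  ∂F/∂y = -2y/49

so d/dx[F(x, y(x))] = ∂F/∂x + (∂F/∂y)·y' = 0. Rearranging,
  dy/dx = -(∂F/∂x)/(∂F/∂y) = -(2x/49)/(-2y/49) = x/y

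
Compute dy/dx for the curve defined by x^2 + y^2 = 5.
Differentiate both sides with respect to x, treating y as y(x). By the chain rule, any term containing y contributes a factor of y' = dy/dx when we differentiate it.

Move every term to one side and write the relation as F(x, y) = 0. Term by term,
  d/dx[x^2] = 2x
  d/dx[y^2] = 2y·y'
  d/dx[-5] = 0

The pieces without y' make up ∂F/∂x and the coefficient of y' is ∂F/∂y:
  ∂F/∂x = 2x,
  ∂F/∂y = 2y.

Since d/dx[F] = ∂F/∂x + (∂F/∂y)·y' = 0, solve for y':
  (∂F/∂y)·y' = -∂F/∂x
  dy/dx = -(∂F/∂x)/(∂F/∂y) = -(2x)/(2y) = -x/y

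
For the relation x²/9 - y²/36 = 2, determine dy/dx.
Apply d/dx to both sides, remembering that y depends on x. Each occurrence of y therefore brings in a y' = dy/dx via the chain rule.

With F(x, y) equal to the left-hand side minus the right, differentiate F term by term:
  d/dx[x^2/9] = 2x/9
  d/dx[-y^2/36] = -y·y'/18
  d/dx[-2] = 0
Adding these up, d/dx[F] = 0 becomes
  (2x/9) + (-y/18)·y' = 0,
so isolating y',
  dy/dx = -(2x/9)/(-y/18) = 4x/y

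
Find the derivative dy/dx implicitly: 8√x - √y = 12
Take d/dx of both sides. Since y is implicitly a function of x, the chain rule attaches a y' = dy/dx factor whenever we differentiate through y.

Set F(x, y) = (left side) − (right side), so the curve is F = 0. Differentiating each term of F:
  d/dx[8√(x)] = 4/√(x)
  d/dx[-√(y)] = -y'/(2√(y))
  d/dx[-12] = 0

Collecting, the y'-free part is the partial derivative in x and the y' coefficient is the partial derivative in y:
  ∂F/∂x = 4/√(x)
  ∂F/∂y = -1/(2√(y))

so d/dx[F(x, y(x))] = ∂F/∂x + (∂F/∂y)·y' = 0. Rearranging,
  dy/dx = -(∂F/∂x)/(∂F/∂y) = -(4/√(x))/(-1/(2√(y))) = 8√(y)/√(x)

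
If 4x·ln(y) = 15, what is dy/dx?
Take d/dx of both sides. Since y is implicitly a function of x, the chain rule attaches a y' = dy/dx factor whenever we differentiate through y.

Set F(x, y) = (left side) − (right side), so the curve is F = 0. Differentiating each term of F:
  d/dx[4x·ln(y)] = 4x·y'/y + 4ln(y)
  d/dx[-15] = 0

Collecting, the y'-free part is the partial derivative in x and the y' coefficient is the partial derivative in y:
  ∂F/∂x = 4ln(y)
  ∂F/∂y = 4x/y

so d/dx[F(x, y(x))] = ∂F/∂x + (∂F/∂y)·y' = 0. Rearranging,
  dy/dx = -(∂F/∂x)/(∂F/∂y) = -(4ln(y))/(4x/y) = -y·ln(y)/x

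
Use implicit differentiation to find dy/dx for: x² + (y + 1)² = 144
Take d/dx of both sides. Since y is implicitly a function of x, the chain rule attaches a y' = dy/dx factor whenever we differentiate through y.

Set F(x, y) = (left side) − (right side), so the curve is F = 0. Differentiating each term of F:
  d/dx[x^2] = 2x
  d/dx[(y + 1)^2] = 2·y'(y + 1)
  d/dx[-144] = 0

Collecting, the y'-free part is the partial derivative in x and the y' coefficient is the partial derivative in y:
  ∂F/∂x = 2x
  ∂F/∂y = 2y + 2

so d/dx[F(x, y(x))] = ∂F/∂x + (∂F/∂y)·y' = 0. Rearranging,
  dy/dx = -(∂F/∂x)/(∂F/∂y) = -(2x)/(2y + 2) = -x/(y + 1)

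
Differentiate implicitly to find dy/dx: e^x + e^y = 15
Apply d/dx to both sides, remembering that y depends on x. Each occurrence of y therefore brings in a y' = dy/dx via the chain rule.

With F(x, y) equal to the left-hand side minus the right, differentiate F term by term:
  d/dx[e^(x)] = e^(x)
  d/dx[e^(y)] = y'·e^(y)
  d/dx[-15] = 0
Adding these up, d/dx[F] = 0 becomes
  (e^(x)) + (e^(y))·y' = 0,
so isolating y',
  dy/dx = -(e^(x))/(e^(y)) = -e^(x - y)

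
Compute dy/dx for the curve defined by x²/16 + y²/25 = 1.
Differentiate both sides with respect to x, treating y as y(x). By the chain rule, any term containing y contributes a factor of y' = dy/dx when we differentiate it.

Move every term to one side and write the relation as F(x, y) = 0. Term by term,
  d/dx[x^2/16] = x/8
  d/dx[y^2/25] = 2y·y'/25
  d/dx[-1] = 0

The pieces without y' make up ∂F/∂x and the coefficient of y' is ∂F/∂y:
  ∂F/∂x = x/8,
  ∂F/∂y = 2y/25.

Since d/dx[F] = ∂F/∂x + (∂F/∂y)·y' = 0, solve for y':
  (∂F/∂y)·y' = -∂F/∂x
  dy/dx = -(∂F/∂x)/(∂F/∂y) = -(x/8)/(2y/25) = -25x/(16y)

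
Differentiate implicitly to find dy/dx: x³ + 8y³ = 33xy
Take d/dx of both sides. Since y is implicitly a function of x, the chain rule attaches a y' = dy/dx factor whenever we differentiate through y.

Set F(x, y) = (left side) − (right side), so the curve is F = 0. Differentiating each term of F:
  d/dx[x^3] = 3x^2
  d/dx[-33xy] = -33x·y' - 33y
  d/dx[8y^3] = 24y^2·y'

Collecting, the y'-free part is the partial derivative in x and the y' coefficient is the partial derivative in y:
  ∂F/∂x = 3x^2 - 33y
  ∂F/∂y = -33x + 24y^2

so d/dx[F(x, y(x))] = ∂F/∂x + (∂F/∂y)·y' = 0. Rearranging,
  dy/dx = -(∂F/∂x)/(∂F/∂y) = -(3x^2 - 33y)/(-33x + 24y^2) = (x^2 - 11y)/(11x - 8y^2)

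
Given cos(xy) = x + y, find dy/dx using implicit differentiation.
Differentiate the relation implicitly: treat y = y(x) and apply the chain rule, so every y-derivative picks up a y' = dy/dx factor.

With everything moved to the left-hand side, differentiate term by term:
  d/dx[-x] = -1
  d/dx[-y] = -y'
  d/dx[cos(xy)] = -(x·y' + y)·sin(xy)

Separating the contributions that come from x directly and those that come through y:
  without y':      -y·sin(xy) - 1
  multiplying y':  -x·sin(xy) - 1

so (-y·sin(xy) - 1) + (-x·sin(xy) - 1)·y' = 0, and therefore
  dy/dx = -(-y·sin(xy) - 1)/(-x·sin(xy) - 1) = -(y·sin(xy) + 1)/(x·sin(xy) + 1)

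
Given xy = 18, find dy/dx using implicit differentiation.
Differentiate both sides with respect to x, treating y as y(x). By the chain rule, any term containing y contributes a factor of y' = dy/dx when we differentiate it.

Move every term to one side and write the relation as F(x, y) = 0. Term by term,
  d/dx[xy] = x·y' + y
  d/dx[-18] = 0

The pieces without y' make up ∂F/∂x and the coefficient of y' is ∂F/∂y:
  ∂F/∂x = y,
  ∂F/∂y = x.

Since d/dx[F] = ∂F/∂x + (∂F/∂y)·y' = 0, solve for y':
  (∂F/∂y)·y' = -∂F/∂x
  dy/dx = -(∂F/∂x)/(∂F/∂y) = -(y)/(x) = -y/x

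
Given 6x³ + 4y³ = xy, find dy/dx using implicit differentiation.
Take d/dx of both sides. Since y is implicitly a function of x, the chain rule attaches a y' = dy/dx factor whenever we differentiate through y.

Set F(x, y) = (left side) − (right side), so the curve is F = 0. Differentiating each term of F:
  d/dx[6x^3] = 18x^2
  d/dx[-xy] = -x·y' - y
  d/dx[4y^3] = 12y^2·y'

Collecting, the y'-free part is the partial derivative in x and the y' coefficient is the partial derivative in y:
  ∂F/∂x = 18x^2 - y
  ∂F/∂y = -x + 12y^2

so d/dx[F(x, y(x))] = ∂F/∂x + (∂F/∂y)·y' = 0. Rearranging,
  dy/dx = -(∂F/∂x)/(∂F/∂y) = -(18x^2 - y)/(-x + 12y^2) = (18x^2 - y)/(x - 12y^2)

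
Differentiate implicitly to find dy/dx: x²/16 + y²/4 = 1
Differentiate both sides with respect to x, treating y as y(x). By the chain rule, any term containing y contributes a factor of y' = dy/dx when we differentiate it.

Move every term to one side and write the relation as F(x, y) = 0. Term by term,
  d/dx[x^2/16] = x/8
  d/dx[y^2/4] = y·y'/2
  d/dx[-1] = 0

The pieces without y' make up ∂F/∂x and the coefficient of y' is ∂F/∂y:
  ∂F/∂x = x/8,
  ∂F/∂y = y/2.

Since d/dx[F] = ∂F/∂x + (∂F/∂y)·y' = 0, solve for y':
  (∂F/∂y)·y' = -∂F/∂x
  dy/dx = -(∂F/∂x)/(∂F/∂y) = -(x/8)/(y/2) = -x/(4y)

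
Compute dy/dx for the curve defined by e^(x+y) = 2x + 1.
Apply d/dx to both sides, remembering that y depends on x. Each occurrence of y therefore brings in a y' = dy/dx via the chain rule.

With F(x, y) equal to the left-hand side minus the right, differentiate F term by term:
  d/dx[-2x] = -2
  d/dx[e^(x + y)] = (y' + 1)·e^(x + y)
  d/dx[-1] = 0
Adding these up, d/dx[F] = 0 becomes
  (e^(x + y) - 2) + (e^(x + y))·y' = 0,
so isolating y',
  dy/dx = -(e^(x + y) - 2)/(e^(x + y)) = 2e^(-x - y) - 1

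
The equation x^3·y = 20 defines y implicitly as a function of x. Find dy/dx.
Take d/dx of both sides. Since y is implicitly a function of x, the chain rule attaches a y' = dy/dx factor whenever we differentiate through y.

Set F(x, y) = (left side) − (right side), so the curve is F = 0. Differentiating each term of F:
  d/dx[x^3y] = x^3·y' + 3x^2y
  d/dx[-20] = 0

Collecting, the y'-free part is the partial derivative in x and the y' coefficient is the partial derivative in y:
  ∂F/∂x = 3x^2y
  ∂F/∂y = x^3

so d/dx[F(x, y(x))] = ∂F/∂x + (∂F/∂y)·y' = 0. Rearranging,
  dy/dx = -(∂F/∂x)/(∂F/∂y) = -(3x^2y)/(x^3) = -3y/x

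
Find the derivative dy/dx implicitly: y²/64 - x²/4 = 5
Differentiate both sides with respect to x, treating y as y(x). By the chain rule, any term containing y contributes a factor of y' = dy/dx when we differentiate it.

Move every term to one side and write the relation as F(x, y) = 0. Term by term,
  d/dx[-x^2/4] = -x/2
  d/dx[y^2/64] = y·y'/32
  d/dx[-5] = 0

The pieces without y' make up ∂F/∂x and the coefficient of y' is ∂F/∂y:
  ∂F/∂x = -x/2,
  ∂F/∂y = y/32.

Since d/dx[F] = ∂F/∂x + (∂F/∂y)·y' = 0, solve for y':
  (∂F/∂y)·y' = -∂F/∂x
  dy/dx = -(∂F/∂x)/(∂F/∂y) = -(-x/2)/(y/32) = 16x/y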